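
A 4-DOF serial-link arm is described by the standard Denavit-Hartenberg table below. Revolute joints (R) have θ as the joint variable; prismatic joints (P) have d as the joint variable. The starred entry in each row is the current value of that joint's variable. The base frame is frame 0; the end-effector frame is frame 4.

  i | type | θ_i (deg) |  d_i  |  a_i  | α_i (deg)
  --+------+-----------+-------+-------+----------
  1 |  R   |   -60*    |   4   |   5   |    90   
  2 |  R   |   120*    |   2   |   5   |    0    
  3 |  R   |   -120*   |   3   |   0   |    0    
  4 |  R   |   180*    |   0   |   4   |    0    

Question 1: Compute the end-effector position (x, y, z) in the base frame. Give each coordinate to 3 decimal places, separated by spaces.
-5.080 -1.201 8.330

after link 1: o_1 = (2.5000, -4.3301, 4.0000)
after link 2: o_2 = (-0.4821, -3.1651, 8.3301)
after link 3: o_3 = (-3.0801, -4.6651, 8.3301)
after link 4: o_4 = (-5.0801, -1.2010, 8.3301)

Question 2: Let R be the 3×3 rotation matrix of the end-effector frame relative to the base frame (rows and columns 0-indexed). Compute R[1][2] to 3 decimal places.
-0.500

End-effector z-axis (col 2 of R) = (-0.8660,-0.5000,0.0000)
R[1][2] = -0.5000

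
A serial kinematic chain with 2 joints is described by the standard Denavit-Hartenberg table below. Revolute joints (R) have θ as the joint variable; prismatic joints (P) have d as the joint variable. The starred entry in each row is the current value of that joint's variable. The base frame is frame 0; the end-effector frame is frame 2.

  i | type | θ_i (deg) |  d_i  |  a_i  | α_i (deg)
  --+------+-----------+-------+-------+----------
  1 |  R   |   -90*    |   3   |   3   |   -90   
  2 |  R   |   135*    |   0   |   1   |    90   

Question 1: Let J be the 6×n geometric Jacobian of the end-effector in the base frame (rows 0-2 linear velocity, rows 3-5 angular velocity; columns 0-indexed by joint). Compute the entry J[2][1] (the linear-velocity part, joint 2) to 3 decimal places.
0.707

axis z_1 = (1.0000,0.0000,0.0000); lever o_n−o_1 = (0.0000,0.7071,-0.7071)
cross product → J_v[:, 1] = (-0.0000,0.7071,0.7071)
J_ω[:, 1] = z_1
entry J[2][1] = 0.7071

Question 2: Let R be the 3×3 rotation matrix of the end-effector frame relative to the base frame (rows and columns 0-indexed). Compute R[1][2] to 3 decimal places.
-0.707

End-effector z-axis (col 2 of R) = (0.0000,-0.7071,-0.7071)
R[1][2] = -0.7071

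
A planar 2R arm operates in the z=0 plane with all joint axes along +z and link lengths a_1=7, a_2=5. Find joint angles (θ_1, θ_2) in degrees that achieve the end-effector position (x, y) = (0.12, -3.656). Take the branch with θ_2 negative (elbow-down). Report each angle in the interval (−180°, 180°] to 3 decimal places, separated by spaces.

cos θ_2 = (13.3807−7²−5²)/(2·7·5) = -0.8660; θ_2 = -149.9959° (elbow-down)
β = atan2(-3.6560,0.1200) = -88.1201°; ψ = atan2(-2.5003,2.6701) = -43.1197°
θ_1 = β − ψ = -45.0004°

-45.000 -149.996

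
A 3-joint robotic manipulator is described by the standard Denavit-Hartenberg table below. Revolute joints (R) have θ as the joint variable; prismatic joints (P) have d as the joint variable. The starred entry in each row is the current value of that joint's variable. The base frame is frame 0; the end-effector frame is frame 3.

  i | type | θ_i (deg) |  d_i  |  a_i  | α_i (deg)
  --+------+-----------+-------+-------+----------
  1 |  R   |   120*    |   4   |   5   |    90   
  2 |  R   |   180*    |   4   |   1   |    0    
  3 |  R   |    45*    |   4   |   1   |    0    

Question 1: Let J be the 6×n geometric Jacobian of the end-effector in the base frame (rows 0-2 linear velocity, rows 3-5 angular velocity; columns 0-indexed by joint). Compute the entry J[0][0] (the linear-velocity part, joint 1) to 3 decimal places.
-6.852

axis z_0 = ẑ; lever o_n−o_0 = (5.2818,6.8517,3.2929)
cross product → J_v[:, 0] = (-6.8517,5.2818,0.0000)
J_ω[:, 0] = z_0
entry J[0][0] = -6.8517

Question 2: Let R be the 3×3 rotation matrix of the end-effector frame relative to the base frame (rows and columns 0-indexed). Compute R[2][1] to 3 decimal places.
-0.707

End-effector y-axis (col 1 of R) = (-0.3536,0.6124,-0.7071)
R[2][1] = -0.7071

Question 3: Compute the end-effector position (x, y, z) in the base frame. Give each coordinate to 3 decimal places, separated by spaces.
after link 1: o_1 = (-2.5000, 4.3301, 4.0000)
after link 2: o_2 = (1.4641, 5.4641, 4.0000)
after link 3: o_3 = (5.2818, 6.8517, 3.2929)

5.282 6.852 3.293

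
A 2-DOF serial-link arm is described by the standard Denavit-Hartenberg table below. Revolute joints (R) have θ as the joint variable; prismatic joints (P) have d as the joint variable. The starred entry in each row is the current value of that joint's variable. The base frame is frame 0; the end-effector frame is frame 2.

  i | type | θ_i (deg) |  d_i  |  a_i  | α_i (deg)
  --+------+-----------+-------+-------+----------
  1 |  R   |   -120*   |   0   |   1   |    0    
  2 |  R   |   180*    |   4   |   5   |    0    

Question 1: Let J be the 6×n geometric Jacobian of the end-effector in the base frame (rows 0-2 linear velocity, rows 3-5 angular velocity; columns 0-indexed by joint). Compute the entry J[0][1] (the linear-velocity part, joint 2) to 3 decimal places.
axis z_1 = (0.0000,0.0000,1.0000); lever o_n−o_1 = (2.5000,4.3301,4.0000)
cross product → J_v[:, 1] = (-4.3301,2.5000,0.0000)
J_ω[:, 1] = z_1
entry J[0][1] = -4.3301

-4.330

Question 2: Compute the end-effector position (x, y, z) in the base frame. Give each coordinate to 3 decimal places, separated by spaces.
2.000 3.464 4.000

after link 1: o_1 = (-0.5000, -0.8660, 0.0000)
after link 2: o_2 = (2.0000, 3.4641, 4.0000)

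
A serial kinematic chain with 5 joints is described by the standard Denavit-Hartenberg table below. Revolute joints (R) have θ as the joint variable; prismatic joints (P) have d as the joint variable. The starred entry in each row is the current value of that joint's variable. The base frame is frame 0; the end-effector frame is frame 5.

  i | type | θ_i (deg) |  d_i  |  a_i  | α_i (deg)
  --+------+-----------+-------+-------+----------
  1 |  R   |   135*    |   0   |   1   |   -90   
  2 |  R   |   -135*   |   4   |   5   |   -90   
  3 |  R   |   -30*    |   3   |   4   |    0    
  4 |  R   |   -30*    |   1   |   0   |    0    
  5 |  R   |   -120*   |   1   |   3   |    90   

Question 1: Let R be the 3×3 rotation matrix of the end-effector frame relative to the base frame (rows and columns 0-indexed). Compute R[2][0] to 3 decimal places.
End-effector x-axis (col 0 of R) = (-0.5000,0.5000,-0.7071)
R[2][0] = -0.7071

-0.707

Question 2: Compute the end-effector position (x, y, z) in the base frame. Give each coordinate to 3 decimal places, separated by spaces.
after link 1: o_1 = (-0.7071, 0.7071, 0.0000)
after link 2: o_2 = (-1.0355, -4.6213, 3.5355)
after link 3: o_3 = (-2.2177, -6.2676, 8.1063)
after link 4: o_4 = (-2.7177, -5.7676, 8.8135)
after link 5: o_5 = (-4.7177, -3.7676, 7.3992)

-4.718 -3.768 7.399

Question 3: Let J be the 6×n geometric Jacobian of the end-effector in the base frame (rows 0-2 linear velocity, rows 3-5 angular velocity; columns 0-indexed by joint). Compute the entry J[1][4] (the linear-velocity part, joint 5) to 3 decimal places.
axis z_4 = (-0.5000,0.5000,0.7071); lever o_n−o_4 = (-2.0000,2.0000,-1.4142)
cross product → J_v[:, 4] = (-2.1213,-2.1213,0.0000)
J_ω[:, 4] = z_4
entry J[1][4] = -2.1213

-2.121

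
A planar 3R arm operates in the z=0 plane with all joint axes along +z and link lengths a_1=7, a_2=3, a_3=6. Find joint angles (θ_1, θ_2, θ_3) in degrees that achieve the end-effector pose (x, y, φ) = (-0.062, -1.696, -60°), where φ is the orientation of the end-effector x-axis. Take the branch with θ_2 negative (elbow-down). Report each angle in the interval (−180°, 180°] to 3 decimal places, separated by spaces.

wrist centre = target − a_3·(cos φ, sin φ) = (-3.0620, 3.5002)
cos θ_2 = (21.6269−7²−3²)/(2·7·3) = -0.8660; θ_2 = -150.0001° (elbow-down)
β = atan2(3.5002,-3.0620) = 131.1801°; ψ = atan2(-1.5000,4.4019) = -18.8170°
θ_1 = β − ψ = 149.9971°
θ_3 = φ − θ_1 − θ_2 = -59.9970° (wrapped to (-180°,180°])

149.997 -150.000 -59.997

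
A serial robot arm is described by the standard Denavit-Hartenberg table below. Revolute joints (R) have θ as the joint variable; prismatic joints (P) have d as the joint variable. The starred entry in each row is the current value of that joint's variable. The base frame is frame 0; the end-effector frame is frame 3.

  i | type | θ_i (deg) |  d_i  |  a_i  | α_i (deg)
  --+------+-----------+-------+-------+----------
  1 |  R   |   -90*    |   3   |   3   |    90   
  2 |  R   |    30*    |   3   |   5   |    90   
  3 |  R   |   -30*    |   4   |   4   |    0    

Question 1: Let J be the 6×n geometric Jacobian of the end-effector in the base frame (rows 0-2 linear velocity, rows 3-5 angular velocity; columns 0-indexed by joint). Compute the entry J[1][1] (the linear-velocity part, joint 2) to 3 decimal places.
0.768

axis z_1 = (-1.0000,-0.0000,0.0000); lever o_n−o_1 = (-1.0000,-9.3301,0.7679)
cross product → J_v[:, 1] = (0.0000,0.7679,9.3301)
J_ω[:, 1] = z_1
entry J[1][1] = 0.7679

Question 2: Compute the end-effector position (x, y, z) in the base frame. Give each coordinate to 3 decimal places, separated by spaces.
-1.000 -12.330 3.768

after link 1: o_1 = (0.0000, -3.0000, 3.0000)
after link 2: o_2 = (-3.0000, -7.3301, 5.5000)
after link 3: o_3 = (-1.0000, -12.3301, 3.7679)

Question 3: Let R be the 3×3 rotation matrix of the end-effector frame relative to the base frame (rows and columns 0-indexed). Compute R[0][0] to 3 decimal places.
End-effector x-axis (col 0 of R) = (0.5000,-0.7500,0.4330)
R[0][0] = 0.5000

0.500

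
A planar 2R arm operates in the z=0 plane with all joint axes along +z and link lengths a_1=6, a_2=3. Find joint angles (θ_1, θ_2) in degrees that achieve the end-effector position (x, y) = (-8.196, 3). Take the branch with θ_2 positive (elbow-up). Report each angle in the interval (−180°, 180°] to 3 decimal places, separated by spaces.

149.997 30.008

cos θ_2 = (76.1744−6²−3²)/(2·6·3) = 0.8660; θ_2 = 30.0080° (elbow-up)
β = atan2(3.0000,-8.1960) = 159.8957°; ψ = atan2(1.5004,8.5979) = 9.8987°
θ_1 = β − ψ = 149.9971°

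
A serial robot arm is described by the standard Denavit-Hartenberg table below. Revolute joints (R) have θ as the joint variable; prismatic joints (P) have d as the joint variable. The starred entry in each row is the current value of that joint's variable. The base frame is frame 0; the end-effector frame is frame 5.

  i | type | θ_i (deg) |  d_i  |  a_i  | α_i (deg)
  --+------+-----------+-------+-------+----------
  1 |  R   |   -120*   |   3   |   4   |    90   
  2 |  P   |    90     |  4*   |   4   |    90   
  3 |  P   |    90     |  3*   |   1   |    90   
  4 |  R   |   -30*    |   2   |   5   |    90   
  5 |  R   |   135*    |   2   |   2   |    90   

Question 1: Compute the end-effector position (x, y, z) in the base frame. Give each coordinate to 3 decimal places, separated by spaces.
-7.891 0.543 10.414

after link 1: o_1 = (-2.0000, -3.4641, 3.0000)
after link 2: o_2 = (-5.4641, -1.4641, 7.0000)
after link 3: o_3 = (-7.8301, -3.5622, 7.0000)
after link 4: o_4 = (-10.3301, 0.7679, 9.0000)
after link 5: o_5 = (-7.8910, 0.5432, 10.4142)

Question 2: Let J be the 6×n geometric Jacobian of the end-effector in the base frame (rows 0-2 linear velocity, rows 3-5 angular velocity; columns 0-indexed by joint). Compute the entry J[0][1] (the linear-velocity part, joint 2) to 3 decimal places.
prismatic axis z_1 = (-0.8660,0.5000,0.0000)
J_v[:, 1] = z_1; J_ω[:, 1] = (0,0,0)
entry J[0][1] = -0.8660

-0.866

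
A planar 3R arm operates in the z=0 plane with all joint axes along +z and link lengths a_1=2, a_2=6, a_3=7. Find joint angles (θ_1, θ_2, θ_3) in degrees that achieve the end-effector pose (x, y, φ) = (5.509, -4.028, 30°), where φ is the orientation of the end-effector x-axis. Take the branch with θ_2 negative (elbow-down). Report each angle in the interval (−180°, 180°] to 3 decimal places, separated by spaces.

-60.018 -44.979 134.997

wrist centre = target − a_3·(cos φ, sin φ) = (-0.5532, -7.5280)
cos θ_2 = (56.9768−2²−6²)/(2·2·6) = 0.7074; θ_2 = -44.9790° (elbow-down)
β = atan2(-7.5280,-0.5532) = -94.2027°; ψ = atan2(-4.2411,6.2442) = -34.1845°
θ_1 = β − ψ = -60.0182°
θ_3 = φ − θ_1 − θ_2 = 134.9972° (wrapped to (-180°,180°])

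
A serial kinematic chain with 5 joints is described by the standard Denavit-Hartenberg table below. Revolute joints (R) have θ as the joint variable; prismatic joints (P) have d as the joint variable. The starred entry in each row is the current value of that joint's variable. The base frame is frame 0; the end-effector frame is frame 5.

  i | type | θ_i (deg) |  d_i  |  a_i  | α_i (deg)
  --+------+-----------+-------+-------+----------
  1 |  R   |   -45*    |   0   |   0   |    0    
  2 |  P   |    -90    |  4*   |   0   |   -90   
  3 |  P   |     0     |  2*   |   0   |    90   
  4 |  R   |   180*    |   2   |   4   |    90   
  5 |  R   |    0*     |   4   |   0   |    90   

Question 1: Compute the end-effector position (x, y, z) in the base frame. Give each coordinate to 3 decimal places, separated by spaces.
7.071 -1.414 6.000

after link 1: o_1 = (0.0000, 0.0000, 0.0000)
after link 2: o_2 = (0.0000, 0.0000, 4.0000)
after link 3: o_3 = (1.4142, -1.4142, 4.0000)
after link 4: o_4 = (4.2426, 1.4142, 6.0000)
after link 5: o_5 = (7.0711, -1.4142, 6.0000)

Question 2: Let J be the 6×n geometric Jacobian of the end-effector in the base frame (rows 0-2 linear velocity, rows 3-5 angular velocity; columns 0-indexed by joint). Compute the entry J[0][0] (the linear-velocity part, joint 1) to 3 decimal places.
1.414

axis z_0 = ẑ; lever o_n−o_0 = (7.0711,-1.4142,6.0000)
cross product → J_v[:, 0] = (1.4142,7.0711,-0.0000)
J_ω[:, 0] = z_0
entry J[0][0] = 1.4142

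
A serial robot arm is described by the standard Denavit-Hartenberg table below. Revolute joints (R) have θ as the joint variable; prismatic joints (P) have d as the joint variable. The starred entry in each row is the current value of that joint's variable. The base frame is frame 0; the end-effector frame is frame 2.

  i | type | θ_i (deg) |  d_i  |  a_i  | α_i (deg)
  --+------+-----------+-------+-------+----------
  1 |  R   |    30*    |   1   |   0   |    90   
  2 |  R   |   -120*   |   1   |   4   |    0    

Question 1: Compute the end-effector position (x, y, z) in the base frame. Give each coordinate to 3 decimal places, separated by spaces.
after link 1: o_1 = (0.0000, 0.0000, 1.0000)
after link 2: o_2 = (-1.2321, -1.8660, -2.4641)

-1.232 -1.866 -2.464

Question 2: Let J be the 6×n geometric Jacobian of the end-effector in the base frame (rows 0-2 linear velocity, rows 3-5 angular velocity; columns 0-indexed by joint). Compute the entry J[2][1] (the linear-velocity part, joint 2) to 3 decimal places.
axis z_1 = (0.5000,-0.8660,0.0000); lever o_n−o_1 = (-1.2321,-1.8660,-3.4641)
cross product → J_v[:, 1] = (3.0000,1.7321,-2.0000)
J_ω[:, 1] = z_1
entry J[2][1] = -2.0000

-2.000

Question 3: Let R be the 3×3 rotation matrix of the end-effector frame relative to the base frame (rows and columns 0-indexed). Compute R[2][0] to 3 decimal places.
-0.866

End-effector x-axis (col 0 of R) = (-0.4330,-0.2500,-0.8660)
R[2][0] = -0.8660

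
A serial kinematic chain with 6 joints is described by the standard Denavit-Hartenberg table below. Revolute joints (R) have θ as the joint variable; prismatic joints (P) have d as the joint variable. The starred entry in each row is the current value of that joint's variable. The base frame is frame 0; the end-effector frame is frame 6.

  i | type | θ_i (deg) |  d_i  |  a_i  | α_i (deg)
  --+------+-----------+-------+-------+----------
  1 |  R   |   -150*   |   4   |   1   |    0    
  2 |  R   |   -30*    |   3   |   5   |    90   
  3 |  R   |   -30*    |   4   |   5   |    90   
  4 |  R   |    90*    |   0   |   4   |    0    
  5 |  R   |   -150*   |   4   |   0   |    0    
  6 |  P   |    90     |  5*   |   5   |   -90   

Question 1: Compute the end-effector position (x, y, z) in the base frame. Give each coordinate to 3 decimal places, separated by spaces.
after link 1: o_1 = (-0.8660, -0.5000, 4.0000)
after link 2: o_2 = (-5.8660, -0.5000, 7.0000)
after link 3: o_3 = (-10.1962, 3.5000, 4.5000)
after link 4: o_4 = (-10.1962, 7.5000, 4.5000)
after link 5: o_5 = (-8.1962, 7.5000, 1.0359)
after link 6: o_6 = (-9.4462, 10.0000, -5.4593)

-9.446 10.000 -5.459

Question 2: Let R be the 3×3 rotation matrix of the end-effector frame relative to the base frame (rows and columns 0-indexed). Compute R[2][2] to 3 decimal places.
End-effector z-axis (col 2 of R) = (0.4330,0.8660,0.2500)
R[2][2] = 0.2500

0.250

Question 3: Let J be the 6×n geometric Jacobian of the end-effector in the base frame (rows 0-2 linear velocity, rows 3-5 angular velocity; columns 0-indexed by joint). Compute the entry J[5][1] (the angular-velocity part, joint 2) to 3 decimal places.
axis z_1 = (0.0000,0.0000,1.0000); lever o_n−o_1 = (-8.5801,10.5000,-9.4593)
cross product → J_v[:, 1] = (-10.5000,-8.5801,0.0000)
J_ω[:, 1] = z_1
entry J[5][1] = 1.0000

1.000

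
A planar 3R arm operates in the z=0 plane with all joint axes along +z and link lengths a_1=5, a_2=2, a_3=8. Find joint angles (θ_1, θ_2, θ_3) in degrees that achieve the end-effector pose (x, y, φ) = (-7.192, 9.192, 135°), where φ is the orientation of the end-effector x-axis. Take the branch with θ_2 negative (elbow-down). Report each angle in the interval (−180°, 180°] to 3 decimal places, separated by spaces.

134.994 -135.016 135.022

wrist centre = target − a_3·(cos φ, sin φ) = (-1.5351, 3.5351)
cos θ_2 = (14.8539−5²−2²)/(2·5·2) = -0.7073; θ_2 = -135.0160° (elbow-down)
β = atan2(3.5351,-1.5351) = 113.4730°; ψ = atan2(-1.4138,3.5854) = -21.5207°
θ_1 = β − ψ = 134.9937°
θ_3 = φ − θ_1 − θ_2 = 135.0222° (wrapped to (-180°,180°])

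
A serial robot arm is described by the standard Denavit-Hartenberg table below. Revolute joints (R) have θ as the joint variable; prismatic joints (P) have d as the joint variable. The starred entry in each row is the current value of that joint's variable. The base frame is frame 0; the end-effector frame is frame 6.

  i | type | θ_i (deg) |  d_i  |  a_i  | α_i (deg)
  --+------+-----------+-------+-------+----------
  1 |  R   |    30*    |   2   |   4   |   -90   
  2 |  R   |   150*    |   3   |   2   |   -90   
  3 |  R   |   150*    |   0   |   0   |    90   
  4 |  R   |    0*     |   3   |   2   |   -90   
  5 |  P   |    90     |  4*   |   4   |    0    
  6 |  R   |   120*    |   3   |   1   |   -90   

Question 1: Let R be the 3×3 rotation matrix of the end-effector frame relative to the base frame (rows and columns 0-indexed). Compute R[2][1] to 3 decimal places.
End-effector y-axis (col 1 of R) = (0.4330,0.2500,-0.8660)
R[2][1] = -0.8660

-0.866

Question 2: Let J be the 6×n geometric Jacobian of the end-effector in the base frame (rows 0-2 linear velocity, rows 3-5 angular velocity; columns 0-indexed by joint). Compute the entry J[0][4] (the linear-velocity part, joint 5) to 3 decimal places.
prismatic axis z_4 = (-0.4330,-0.2500,0.8660)
J_v[:, 4] = z_4; J_ω[:, 4] = (0,0,0)
entry J[0][4] = -0.4330

-0.433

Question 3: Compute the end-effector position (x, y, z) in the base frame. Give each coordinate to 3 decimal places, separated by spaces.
-1.576 2.400 7.678

after link 1: o_1 = (3.4641, 2.0000, 2.0000)
after link 2: o_2 = (0.4641, 3.7321, 1.0000)
after link 3: o_3 = (0.4641, 3.7321, 1.0000)
after link 4: o_4 = (2.4372, 0.7165, 1.1160)
after link 5: o_5 = (0.4731, 3.5825, 5.5801)
after link 6: o_6 = (-1.5760, 2.3995, 7.6782)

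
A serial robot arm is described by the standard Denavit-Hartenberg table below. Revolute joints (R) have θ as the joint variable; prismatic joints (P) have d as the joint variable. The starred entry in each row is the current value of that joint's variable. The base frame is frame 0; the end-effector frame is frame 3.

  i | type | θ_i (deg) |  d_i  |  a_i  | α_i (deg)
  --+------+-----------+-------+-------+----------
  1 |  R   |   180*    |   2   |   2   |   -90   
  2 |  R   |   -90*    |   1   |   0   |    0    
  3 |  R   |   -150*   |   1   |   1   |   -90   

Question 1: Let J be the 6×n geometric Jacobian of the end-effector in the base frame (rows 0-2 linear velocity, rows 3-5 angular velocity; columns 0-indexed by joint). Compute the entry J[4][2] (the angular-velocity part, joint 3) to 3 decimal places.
-1.000

axis z_2 = (-0.0000,-1.0000,0.0000); lever o_n−o_2 = (0.5000,-1.0000,-0.8660)
cross product → J_v[:, 2] = (0.8660,-0.0000,0.5000)
J_ω[:, 2] = z_2
entry J[4][2] = -1.0000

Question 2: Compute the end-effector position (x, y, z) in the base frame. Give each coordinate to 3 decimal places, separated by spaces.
-1.500 -2.000 1.134

after link 1: o_1 = (-2.0000, 0.0000, 2.0000)
after link 2: o_2 = (-2.0000, -1.0000, 2.0000)
after link 3: o_3 = (-1.5000, -2.0000, 1.1340)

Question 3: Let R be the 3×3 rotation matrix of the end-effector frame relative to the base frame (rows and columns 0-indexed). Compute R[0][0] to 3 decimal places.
End-effector x-axis (col 0 of R) = (0.5000,-0.0000,-0.8660)
R[0][0] = 0.5000

0.500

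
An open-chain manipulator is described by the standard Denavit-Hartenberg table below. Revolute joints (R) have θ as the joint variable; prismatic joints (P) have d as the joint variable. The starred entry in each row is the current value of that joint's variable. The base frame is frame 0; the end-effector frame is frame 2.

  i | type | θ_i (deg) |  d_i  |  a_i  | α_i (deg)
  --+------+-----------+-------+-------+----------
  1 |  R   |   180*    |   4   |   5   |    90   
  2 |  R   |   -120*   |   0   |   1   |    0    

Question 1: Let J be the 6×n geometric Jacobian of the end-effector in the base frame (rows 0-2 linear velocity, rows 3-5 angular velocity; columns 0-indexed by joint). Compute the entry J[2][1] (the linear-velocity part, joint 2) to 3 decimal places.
axis z_1 = (0.0000,1.0000,0.0000); lever o_n−o_1 = (0.5000,-0.0000,-0.8660)
cross product → J_v[:, 1] = (-0.8660,0.0000,-0.5000)
J_ω[:, 1] = z_1
entry J[2][1] = -0.5000

-0.500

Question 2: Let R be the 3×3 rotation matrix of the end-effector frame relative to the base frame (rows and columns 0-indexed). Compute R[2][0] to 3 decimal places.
-0.866

End-effector x-axis (col 0 of R) = (0.5000,-0.0000,-0.8660)
R[2][0] = -0.8660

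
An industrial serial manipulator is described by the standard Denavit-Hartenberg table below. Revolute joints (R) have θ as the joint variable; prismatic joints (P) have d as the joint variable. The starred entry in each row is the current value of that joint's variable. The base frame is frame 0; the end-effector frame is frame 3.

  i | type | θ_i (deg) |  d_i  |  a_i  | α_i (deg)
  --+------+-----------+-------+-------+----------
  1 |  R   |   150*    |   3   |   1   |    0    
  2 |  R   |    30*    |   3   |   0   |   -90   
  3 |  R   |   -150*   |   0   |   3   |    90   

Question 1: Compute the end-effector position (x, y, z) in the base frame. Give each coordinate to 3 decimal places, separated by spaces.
after link 1: o_1 = (-0.8660, 0.5000, 3.0000)
after link 2: o_2 = (-0.8660, 0.5000, 6.0000)
after link 3: o_3 = (1.7321, 0.5000, 7.5000)

1.732 0.500 7.500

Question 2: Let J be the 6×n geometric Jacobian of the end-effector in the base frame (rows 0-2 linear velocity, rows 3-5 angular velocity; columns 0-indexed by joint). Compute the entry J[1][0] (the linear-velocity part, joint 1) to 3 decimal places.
axis z_0 = ẑ; lever o_n−o_0 = (1.7321,0.5000,7.5000)
cross product → J_v[:, 0] = (-0.5000,1.7321,0.0000)
J_ω[:, 0] = z_0
entry J[1][0] = 1.7321

1.732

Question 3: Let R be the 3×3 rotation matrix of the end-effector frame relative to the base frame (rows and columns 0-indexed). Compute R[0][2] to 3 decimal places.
End-effector z-axis (col 2 of R) = (0.5000,-0.0000,-0.8660)
R[0][2] = 0.5000

0.500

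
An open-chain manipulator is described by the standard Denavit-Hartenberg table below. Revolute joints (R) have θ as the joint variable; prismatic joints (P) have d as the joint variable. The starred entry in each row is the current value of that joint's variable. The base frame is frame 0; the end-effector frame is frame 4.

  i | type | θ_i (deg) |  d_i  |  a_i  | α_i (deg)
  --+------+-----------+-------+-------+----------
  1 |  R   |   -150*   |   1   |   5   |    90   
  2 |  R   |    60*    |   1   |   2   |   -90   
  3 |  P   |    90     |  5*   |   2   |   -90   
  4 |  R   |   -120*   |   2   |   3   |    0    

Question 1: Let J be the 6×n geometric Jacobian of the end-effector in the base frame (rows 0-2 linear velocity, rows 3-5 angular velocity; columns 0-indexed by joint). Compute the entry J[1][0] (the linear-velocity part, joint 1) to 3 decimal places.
axis z_0 = ẑ; lever o_n−o_0 = (1.1184,1.2231,4.7990)
cross product → J_v[:, 0] = (-1.2231,1.1184,0.0000)
J_ω[:, 0] = z_0
entry J[1][0] = 1.1184

1.118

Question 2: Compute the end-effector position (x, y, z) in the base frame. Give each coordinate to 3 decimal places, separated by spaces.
after link 1: o_1 = (-4.3301, -2.5000, 1.0000)
after link 2: o_2 = (-5.6962, -2.1340, 2.7321)
after link 3: o_3 = (-0.9462, -1.7010, 5.2321)
after link 4: o_4 = (1.1184, 1.2231, 4.7990)

1.118 1.223 4.799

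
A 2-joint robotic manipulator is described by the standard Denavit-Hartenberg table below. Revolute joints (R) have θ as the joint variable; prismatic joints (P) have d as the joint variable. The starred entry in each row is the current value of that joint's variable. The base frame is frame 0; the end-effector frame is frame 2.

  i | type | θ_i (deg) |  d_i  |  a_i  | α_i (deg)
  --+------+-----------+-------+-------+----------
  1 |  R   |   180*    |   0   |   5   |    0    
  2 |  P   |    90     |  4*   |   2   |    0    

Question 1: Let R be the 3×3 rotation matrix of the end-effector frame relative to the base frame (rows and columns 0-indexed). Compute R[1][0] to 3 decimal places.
-1.000

End-effector x-axis (col 0 of R) = (-0.0000,-1.0000,0.0000)
R[1][0] = -1.0000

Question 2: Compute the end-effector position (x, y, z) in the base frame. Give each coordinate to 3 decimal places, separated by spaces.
-5.000 -2.000 4.000

after link 1: o_1 = (-5.0000, 0.0000, 0.0000)
after link 2: o_2 = (-5.0000, -2.0000, 4.0000)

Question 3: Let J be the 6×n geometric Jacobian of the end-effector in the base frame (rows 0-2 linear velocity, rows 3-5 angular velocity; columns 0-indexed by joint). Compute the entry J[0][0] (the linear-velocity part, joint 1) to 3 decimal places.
2.000

axis z_0 = ẑ; lever o_n−o_0 = (-5.0000,-2.0000,4.0000)
cross product → J_v[:, 0] = (2.0000,-5.0000,0.0000)
J_ω[:, 0] = z_0
entry J[0][0] = 2.0000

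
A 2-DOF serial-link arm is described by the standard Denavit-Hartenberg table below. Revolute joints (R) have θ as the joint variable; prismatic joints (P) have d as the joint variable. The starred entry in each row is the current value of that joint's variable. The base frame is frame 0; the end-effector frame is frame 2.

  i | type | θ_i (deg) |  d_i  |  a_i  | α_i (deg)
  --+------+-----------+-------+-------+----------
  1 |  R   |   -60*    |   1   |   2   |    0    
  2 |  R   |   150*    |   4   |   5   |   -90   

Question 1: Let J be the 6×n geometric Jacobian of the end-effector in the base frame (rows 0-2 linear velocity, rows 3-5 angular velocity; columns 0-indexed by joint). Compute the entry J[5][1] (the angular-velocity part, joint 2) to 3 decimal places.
1.000

axis z_1 = (0.0000,0.0000,1.0000); lever o_n−o_1 = (-0.0000,5.0000,4.0000)
cross product → J_v[:, 1] = (-5.0000,-0.0000,0.0000)
J_ω[:, 1] = z_1
entry J[5][1] = 1.0000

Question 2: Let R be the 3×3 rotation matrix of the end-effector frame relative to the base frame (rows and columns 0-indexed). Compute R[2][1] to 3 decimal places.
End-effector y-axis (col 1 of R) = (-0.0000,-0.0000,-1.0000)
R[2][1] = -1.0000

-1.000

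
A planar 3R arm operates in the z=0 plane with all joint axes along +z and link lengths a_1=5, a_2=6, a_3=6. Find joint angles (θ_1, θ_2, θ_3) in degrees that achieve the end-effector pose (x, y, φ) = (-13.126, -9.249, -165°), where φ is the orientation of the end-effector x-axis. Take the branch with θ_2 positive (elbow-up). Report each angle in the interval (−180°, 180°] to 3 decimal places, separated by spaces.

-149.998 29.993 -44.995

wrist centre = target − a_3·(cos φ, sin φ) = (-7.3304, -7.6961)
cos θ_2 = (112.9652−5²−6²)/(2·5·6) = 0.8661; θ_2 = 29.9931° (elbow-up)
β = atan2(-7.6961,-7.3304) = -133.6061°; ψ = atan2(2.9994,10.1965) = 16.3916°
θ_1 = β − ψ = -149.9977°
θ_3 = φ − θ_1 − θ_2 = -44.9954° (wrapped to (-180°,180°])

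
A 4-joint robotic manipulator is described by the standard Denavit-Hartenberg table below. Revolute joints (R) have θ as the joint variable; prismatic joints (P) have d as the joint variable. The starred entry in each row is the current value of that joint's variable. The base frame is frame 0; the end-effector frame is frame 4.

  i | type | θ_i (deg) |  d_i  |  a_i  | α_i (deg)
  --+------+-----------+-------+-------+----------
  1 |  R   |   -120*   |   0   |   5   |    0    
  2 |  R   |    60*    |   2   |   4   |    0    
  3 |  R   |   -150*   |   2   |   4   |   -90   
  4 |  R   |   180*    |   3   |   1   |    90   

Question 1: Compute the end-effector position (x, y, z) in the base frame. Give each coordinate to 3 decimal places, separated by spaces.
-4.598 -8.892 4.000

after link 1: o_1 = (-2.5000, -4.3301, 0.0000)
after link 2: o_2 = (-0.5000, -7.7942, 2.0000)
after link 3: o_3 = (-3.9641, -5.7942, 4.0000)
after link 4: o_4 = (-4.5981, -8.8923, 4.0000)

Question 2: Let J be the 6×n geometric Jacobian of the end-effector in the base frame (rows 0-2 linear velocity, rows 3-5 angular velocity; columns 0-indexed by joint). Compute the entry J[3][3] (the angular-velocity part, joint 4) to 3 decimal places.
axis z_3 = (-0.5000,-0.8660,0.0000); lever o_n−o_3 = (-0.6340,-3.0981,0.0000)
cross product → J_v[:, 3] = (0.0000,-0.0000,1.0000)
J_ω[:, 3] = z_3
entry J[3][3] = -0.5000

-0.500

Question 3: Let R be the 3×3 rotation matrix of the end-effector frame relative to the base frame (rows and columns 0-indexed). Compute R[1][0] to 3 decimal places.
End-effector x-axis (col 0 of R) = (0.8660,-0.5000,-0.0000)
R[1][0] = -0.5000

-0.500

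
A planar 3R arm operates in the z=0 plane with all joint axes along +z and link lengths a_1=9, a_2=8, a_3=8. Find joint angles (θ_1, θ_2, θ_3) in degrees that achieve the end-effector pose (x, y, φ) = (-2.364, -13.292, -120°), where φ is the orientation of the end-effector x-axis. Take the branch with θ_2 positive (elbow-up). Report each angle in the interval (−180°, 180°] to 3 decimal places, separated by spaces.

-135.000 135.001 -120.001

wrist centre = target − a_3·(cos φ, sin φ) = (1.6360, -6.3638)
cos θ_2 = (43.1744−9²−8²)/(2·9·8) = -0.7071; θ_2 = 135.0012° (elbow-up)
β = atan2(-6.3638,1.6360) = -75.5826°; ψ = atan2(5.6567,3.3430) = 59.4177°
θ_1 = β − ψ = -135.0004°
θ_3 = φ − θ_1 − θ_2 = -120.0009° (wrapped to (-180°,180°])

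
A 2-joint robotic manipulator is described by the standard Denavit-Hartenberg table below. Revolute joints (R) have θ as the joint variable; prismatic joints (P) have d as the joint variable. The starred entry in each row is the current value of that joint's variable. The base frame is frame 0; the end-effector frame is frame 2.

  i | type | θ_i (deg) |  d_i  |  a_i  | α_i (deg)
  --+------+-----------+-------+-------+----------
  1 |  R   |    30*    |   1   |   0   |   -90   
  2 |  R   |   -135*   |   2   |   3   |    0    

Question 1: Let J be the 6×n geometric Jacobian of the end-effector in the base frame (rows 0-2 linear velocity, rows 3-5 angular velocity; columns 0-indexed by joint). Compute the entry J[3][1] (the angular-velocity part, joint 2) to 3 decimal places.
axis z_1 = (-0.5000,0.8660,0.0000); lever o_n−o_1 = (-2.8371,0.6714,2.1213)
cross product → J_v[:, 1] = (1.8371,1.0607,2.1213)
J_ω[:, 1] = z_1
entry J[3][1] = -0.5000

-0.500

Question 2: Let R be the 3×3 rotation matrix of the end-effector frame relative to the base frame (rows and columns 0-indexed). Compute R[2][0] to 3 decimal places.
0.707

End-effector x-axis (col 0 of R) = (-0.6124,-0.3536,0.7071)
R[2][0] = 0.7071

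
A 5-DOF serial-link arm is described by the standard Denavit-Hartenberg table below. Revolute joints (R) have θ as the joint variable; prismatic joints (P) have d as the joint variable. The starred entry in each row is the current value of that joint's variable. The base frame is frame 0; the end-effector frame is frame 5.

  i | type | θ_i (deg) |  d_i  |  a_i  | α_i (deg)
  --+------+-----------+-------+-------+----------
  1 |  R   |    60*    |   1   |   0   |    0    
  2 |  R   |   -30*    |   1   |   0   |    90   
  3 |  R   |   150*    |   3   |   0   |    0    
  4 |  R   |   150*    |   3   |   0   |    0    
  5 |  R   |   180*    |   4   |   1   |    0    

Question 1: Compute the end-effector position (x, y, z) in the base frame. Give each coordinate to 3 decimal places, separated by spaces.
after link 1: o_1 = (0.0000, 0.0000, 1.0000)
after link 2: o_2 = (0.0000, 0.0000, 2.0000)
after link 3: o_3 = (1.5000, -2.5981, 2.0000)
after link 4: o_4 = (3.0000, -5.1962, 2.0000)
after link 5: o_5 = (4.5670, -8.9103, 2.8660)

4.567 -8.910 2.866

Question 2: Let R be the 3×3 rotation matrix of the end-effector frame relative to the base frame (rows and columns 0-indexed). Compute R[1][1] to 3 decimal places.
-0.433

End-effector y-axis (col 1 of R) = (-0.7500,-0.4330,-0.5000)
R[1][1] = -0.4330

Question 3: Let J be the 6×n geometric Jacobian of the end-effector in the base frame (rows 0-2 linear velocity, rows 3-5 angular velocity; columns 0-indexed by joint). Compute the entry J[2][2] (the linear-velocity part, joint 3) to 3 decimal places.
-0.500

axis z_2 = (0.5000,-0.8660,0.0000); lever o_n−o_2 = (4.5670,-8.9103,0.8660)
cross product → J_v[:, 2] = (-0.7500,-0.4330,-0.5000)
J_ω[:, 2] = z_2
entry J[2][2] = -0.5000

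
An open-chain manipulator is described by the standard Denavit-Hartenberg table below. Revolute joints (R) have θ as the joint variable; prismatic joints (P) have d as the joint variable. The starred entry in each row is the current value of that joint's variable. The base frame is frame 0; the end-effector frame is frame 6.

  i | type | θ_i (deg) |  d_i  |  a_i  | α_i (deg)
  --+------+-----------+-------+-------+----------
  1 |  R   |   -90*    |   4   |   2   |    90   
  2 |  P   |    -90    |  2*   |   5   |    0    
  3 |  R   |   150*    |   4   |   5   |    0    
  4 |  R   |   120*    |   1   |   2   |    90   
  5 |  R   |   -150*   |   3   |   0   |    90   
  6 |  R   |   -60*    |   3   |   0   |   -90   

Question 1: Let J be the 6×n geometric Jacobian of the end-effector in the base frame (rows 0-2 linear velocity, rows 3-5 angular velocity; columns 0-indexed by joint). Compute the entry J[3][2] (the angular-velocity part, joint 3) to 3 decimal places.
axis z_2 = (-1.0000,-0.0000,0.0000); lever o_n−o_2 = (-7.5981,-2.0000,7.3301)
cross product → J_v[:, 2] = (-0.0000,7.3301,2.0000)
J_ω[:, 2] = z_2
entry J[3][2] = -1.0000

-1.000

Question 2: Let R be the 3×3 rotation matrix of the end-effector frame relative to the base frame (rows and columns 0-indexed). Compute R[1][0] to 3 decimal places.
-0.433

End-effector x-axis (col 0 of R) = (0.2500,-0.4330,-0.8660)
R[1][0] = -0.4330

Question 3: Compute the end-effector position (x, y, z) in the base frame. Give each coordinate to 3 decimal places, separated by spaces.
-9.598 -4.000 6.330

after link 1: o_1 = (0.0000, -2.0000, 4.0000)
after link 2: o_2 = (-2.0000, -2.0000, -1.0000)
after link 3: o_3 = (-6.0000, -4.5000, 3.3301)
after link 4: o_4 = (-7.0000, -2.5000, 3.3301)
after link 5: o_5 = (-7.0000, -2.5000, 6.3301)
after link 6: o_6 = (-9.5981, -4.0000, 6.3301)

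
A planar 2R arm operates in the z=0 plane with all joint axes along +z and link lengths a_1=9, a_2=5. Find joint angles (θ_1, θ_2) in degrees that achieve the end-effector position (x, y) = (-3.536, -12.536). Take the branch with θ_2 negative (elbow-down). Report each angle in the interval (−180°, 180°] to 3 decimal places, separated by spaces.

-90.006 -44.987

cos θ_2 = (169.6546−9²−5²)/(2·9·5) = 0.7073; θ_2 = -44.9865° (elbow-down)
β = atan2(-12.5360,-3.5360) = -105.7520°; ψ = atan2(-3.5347,12.5364) = -15.7461°
θ_1 = β − ψ = -90.0059°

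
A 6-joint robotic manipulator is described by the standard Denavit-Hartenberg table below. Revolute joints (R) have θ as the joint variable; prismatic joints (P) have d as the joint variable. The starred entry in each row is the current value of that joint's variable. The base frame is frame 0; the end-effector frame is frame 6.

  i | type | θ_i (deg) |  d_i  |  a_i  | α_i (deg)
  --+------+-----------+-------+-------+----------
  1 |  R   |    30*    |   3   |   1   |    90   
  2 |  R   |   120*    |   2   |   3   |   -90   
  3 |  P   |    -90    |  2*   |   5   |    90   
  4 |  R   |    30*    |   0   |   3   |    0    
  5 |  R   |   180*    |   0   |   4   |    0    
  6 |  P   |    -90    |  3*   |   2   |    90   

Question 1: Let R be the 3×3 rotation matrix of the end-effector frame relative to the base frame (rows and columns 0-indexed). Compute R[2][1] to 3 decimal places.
-0.866

End-effector y-axis (col 1 of R) = (0.4330,0.2500,-0.8660)
R[2][1] = -0.8660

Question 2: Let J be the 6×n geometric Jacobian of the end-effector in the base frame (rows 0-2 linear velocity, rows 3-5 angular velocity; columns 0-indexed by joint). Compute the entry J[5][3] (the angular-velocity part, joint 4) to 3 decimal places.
axis z_3 = (0.4330,0.2500,-0.8660); lever o_n−o_3 = (-0.5580,1.8325,-3.2141)
cross product → J_v[:, 3] = (0.7835,1.8750,0.9330)
J_ω[:, 3] = z_3
entry J[5][3] = -0.8660

-0.866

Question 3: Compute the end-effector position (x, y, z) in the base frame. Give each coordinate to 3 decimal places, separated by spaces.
1.009 -5.346 1.384

after link 1: o_1 = (0.8660, 0.5000, 3.0000)
after link 2: o_2 = (0.5670, -1.9821, 5.5981)
after link 3: o_3 = (1.5670, -7.1782, 4.5981)
after link 4: o_4 = (1.7410, -10.0777, 3.8481)
after link 5: o_5 = (1.5090, -6.2117, 4.8481)
after link 6: o_6 = (1.0090, -5.3457, 1.3840)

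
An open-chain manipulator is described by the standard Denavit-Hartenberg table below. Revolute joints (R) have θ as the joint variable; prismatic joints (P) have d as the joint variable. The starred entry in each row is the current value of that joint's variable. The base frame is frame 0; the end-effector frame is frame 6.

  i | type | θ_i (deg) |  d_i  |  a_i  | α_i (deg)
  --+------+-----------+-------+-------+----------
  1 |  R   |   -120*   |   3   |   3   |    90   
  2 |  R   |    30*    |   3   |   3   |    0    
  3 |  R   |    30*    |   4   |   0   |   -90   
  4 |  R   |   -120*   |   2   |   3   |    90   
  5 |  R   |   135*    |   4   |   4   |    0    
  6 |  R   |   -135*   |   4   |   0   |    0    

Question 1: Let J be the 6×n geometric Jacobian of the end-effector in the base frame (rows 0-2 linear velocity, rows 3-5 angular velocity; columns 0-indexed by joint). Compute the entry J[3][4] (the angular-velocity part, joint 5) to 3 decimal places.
0.650

axis z_4 = (0.6495,0.1250,-0.7500); lever o_n−o_4 = (8.1887,1.2842,-3.3610)
cross product → J_v[:, 4] = (0.5430,-3.9584,-0.1895)
J_ω[:, 4] = z_4
entry J[3][4] = 0.6495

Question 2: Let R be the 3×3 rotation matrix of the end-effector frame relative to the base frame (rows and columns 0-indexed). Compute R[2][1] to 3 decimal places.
End-effector y-axis (col 1 of R) = (0.4330,0.7500,0.5000)
R[2][1] = 0.5000

0.500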